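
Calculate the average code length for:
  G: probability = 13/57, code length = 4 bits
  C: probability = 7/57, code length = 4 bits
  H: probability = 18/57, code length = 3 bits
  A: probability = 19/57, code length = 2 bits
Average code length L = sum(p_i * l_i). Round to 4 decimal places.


Weighted contributions p_i * l_i:
  G: (13/57) * 4 = 52/57
  C: (7/57) * 4 = 28/57
  H: (18/57) * 3 = 54/57
  A: (19/57) * 2 = 38/57
Sum = (52 + 28 + 54 + 38)/57 = 172/57

L = 172/57 = 3.0175 bits/symbol


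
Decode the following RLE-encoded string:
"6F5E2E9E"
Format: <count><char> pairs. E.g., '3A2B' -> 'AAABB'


Expanding each <count><char> pair:
  6F -> 'FFFFFF'
  5E -> 'EEEEE'
  2E -> 'EE'
  9E -> 'EEEEEEEEE'

Decoded = FFFFFFEEEEEEEEEEEEEEEE


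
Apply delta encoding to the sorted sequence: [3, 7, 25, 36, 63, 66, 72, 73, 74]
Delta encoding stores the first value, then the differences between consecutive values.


First value: 3
Deltas:
  7 - 3 = 4
  25 - 7 = 18
  36 - 25 = 11
  63 - 36 = 27
  66 - 63 = 3
  72 - 66 = 6
  73 - 72 = 1
  74 - 73 = 1


Delta encoded: [3, 4, 18, 11, 27, 3, 6, 1, 1]


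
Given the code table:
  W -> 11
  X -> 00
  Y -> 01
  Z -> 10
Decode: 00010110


Decoding:
00 -> X
01 -> Y
01 -> Y
10 -> Z


Result: XYYZ


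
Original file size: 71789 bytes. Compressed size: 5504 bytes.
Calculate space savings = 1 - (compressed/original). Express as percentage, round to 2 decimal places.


ratio = compressed/original = 5504/71789 = 0.076669
savings = 1 - ratio = 1 - 0.076669 = 0.923331
as a percentage: 0.923331 * 100 = 92.33%

Space savings = 1 - 5504/71789 = 92.33%


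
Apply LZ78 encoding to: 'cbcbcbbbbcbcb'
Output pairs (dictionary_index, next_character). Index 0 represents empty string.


LZ78 encoding steps:
Dictionary: {0: ''}
Step 1: w='' (idx 0), next='c' -> output (0, 'c'), add 'c' as idx 1
Step 2: w='' (idx 0), next='b' -> output (0, 'b'), add 'b' as idx 2
Step 3: w='c' (idx 1), next='b' -> output (1, 'b'), add 'cb' as idx 3
Step 4: w='cb' (idx 3), next='b' -> output (3, 'b'), add 'cbb' as idx 4
Step 5: w='b' (idx 2), next='b' -> output (2, 'b'), add 'bb' as idx 5
Step 6: w='cb' (idx 3), next='c' -> output (3, 'c'), add 'cbc' as idx 6
Step 7: w='b' (idx 2), end of input -> output (2, '')


Encoded: [(0, 'c'), (0, 'b'), (1, 'b'), (3, 'b'), (2, 'b'), (3, 'c'), (2, '')]


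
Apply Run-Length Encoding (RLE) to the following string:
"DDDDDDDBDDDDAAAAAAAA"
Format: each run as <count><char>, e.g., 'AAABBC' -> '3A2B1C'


Scanning runs left to right:
  i=0: run of 'D' x 7 -> '7D'
  i=7: run of 'B' x 1 -> '1B'
  i=8: run of 'D' x 4 -> '4D'
  i=12: run of 'A' x 8 -> '8A'

RLE = 7D1B4D8A


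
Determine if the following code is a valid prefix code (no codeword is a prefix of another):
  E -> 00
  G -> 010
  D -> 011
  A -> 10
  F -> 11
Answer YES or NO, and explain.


Checking each pair (does one codeword prefix another?):
  E='00' vs G='010': no prefix
  E='00' vs D='011': no prefix
  E='00' vs A='10': no prefix
  E='00' vs F='11': no prefix
  G='010' vs E='00': no prefix
  G='010' vs D='011': no prefix
  G='010' vs A='10': no prefix
  G='010' vs F='11': no prefix
  D='011' vs E='00': no prefix
  D='011' vs G='010': no prefix
  D='011' vs A='10': no prefix
  D='011' vs F='11': no prefix
  A='10' vs E='00': no prefix
  A='10' vs G='010': no prefix
  A='10' vs D='011': no prefix
  A='10' vs F='11': no prefix
  F='11' vs E='00': no prefix
  F='11' vs G='010': no prefix
  F='11' vs D='011': no prefix
  F='11' vs A='10': no prefix
No violation found over all pairs.

YES -- this is a valid prefix code. No codeword is a prefix of any other codeword.


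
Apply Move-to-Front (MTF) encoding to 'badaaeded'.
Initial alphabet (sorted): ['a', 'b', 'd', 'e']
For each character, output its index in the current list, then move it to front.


MTF encoding:
'b': index 1 in ['a', 'b', 'd', 'e'] -> ['b', 'a', 'd', 'e']
'a': index 1 in ['b', 'a', 'd', 'e'] -> ['a', 'b', 'd', 'e']
'd': index 2 in ['a', 'b', 'd', 'e'] -> ['d', 'a', 'b', 'e']
'a': index 1 in ['d', 'a', 'b', 'e'] -> ['a', 'd', 'b', 'e']
'a': index 0 in ['a', 'd', 'b', 'e'] -> ['a', 'd', 'b', 'e']
'e': index 3 in ['a', 'd', 'b', 'e'] -> ['e', 'a', 'd', 'b']
'd': index 2 in ['e', 'a', 'd', 'b'] -> ['d', 'e', 'a', 'b']
'e': index 1 in ['d', 'e', 'a', 'b'] -> ['e', 'd', 'a', 'b']
'd': index 1 in ['e', 'd', 'a', 'b'] -> ['d', 'e', 'a', 'b']


Output: [1, 1, 2, 1, 0, 3, 2, 1, 1]


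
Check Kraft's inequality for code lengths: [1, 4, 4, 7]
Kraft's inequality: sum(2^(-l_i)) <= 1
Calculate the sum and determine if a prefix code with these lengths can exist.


Sum = 2^(-1) + 2^(-4) + 2^(-4) + 2^(-7)
    = 0.5 + 0.0625 + 0.0625 + 0.0078125
    = 81/128 = 0.6328125
Since 0.6328125 <= 1, Kraft's inequality IS satisfied.
A prefix code with these lengths CAN exist.

Kraft sum = 0.6328125. Satisfied.


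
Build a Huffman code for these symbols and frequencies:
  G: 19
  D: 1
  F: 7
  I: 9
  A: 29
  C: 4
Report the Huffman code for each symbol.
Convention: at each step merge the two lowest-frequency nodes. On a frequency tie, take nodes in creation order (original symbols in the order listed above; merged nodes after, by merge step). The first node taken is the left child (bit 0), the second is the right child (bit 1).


Huffman tree construction:
Step 1: Merge D(1) + C(4) = 5
Step 2: Merge (D+C)(5) + F(7) = 12
Step 3: Merge I(9) + ((D+C)+F)(12) = 21
Step 4: Merge G(19) + (I+((D+C)+F))(21) = 40
Step 5: Merge A(29) + (G+(I+((D+C)+F)))(40) = 69
Read each symbol's code off the tree from the root (left child = 0, right child = 1).

Codes:
  G: 10 (length 2)
  D: 11100 (length 5)
  F: 1111 (length 4)
  I: 110 (length 3)
  A: 0 (length 1)
  C: 11101 (length 5)
Average code length: 147/69 = 2.1304 bits/symbol


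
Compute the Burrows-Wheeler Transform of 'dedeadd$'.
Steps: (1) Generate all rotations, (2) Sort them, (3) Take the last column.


Rotations (sorted):
  0: $dedeadd -> last char: d
  1: add$dede -> last char: e
  2: d$dedead -> last char: d
  3: dd$dedea -> last char: a
  4: deadd$de -> last char: e
  5: dedeadd$ -> last char: $
  6: eadd$ded -> last char: d
  7: edeadd$d -> last char: d


BWT = dedae$dd


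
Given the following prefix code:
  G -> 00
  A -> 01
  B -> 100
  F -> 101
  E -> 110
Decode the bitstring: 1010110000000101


Decoding step by step:
Bits 101 -> F
Bits 01 -> A
Bits 100 -> B
Bits 00 -> G
Bits 00 -> G
Bits 01 -> A
Bits 01 -> A


Decoded message: FABGGAA


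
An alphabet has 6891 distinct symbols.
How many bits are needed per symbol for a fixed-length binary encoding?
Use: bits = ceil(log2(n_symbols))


log2(6891) = 12.7505
Bracket: 2^12 = 4096 < 6891 <= 2^13 = 8192
So ceil(log2(6891)) = 13

bits = ceil(log2(6891)) = ceil(12.7505) = 13 bits


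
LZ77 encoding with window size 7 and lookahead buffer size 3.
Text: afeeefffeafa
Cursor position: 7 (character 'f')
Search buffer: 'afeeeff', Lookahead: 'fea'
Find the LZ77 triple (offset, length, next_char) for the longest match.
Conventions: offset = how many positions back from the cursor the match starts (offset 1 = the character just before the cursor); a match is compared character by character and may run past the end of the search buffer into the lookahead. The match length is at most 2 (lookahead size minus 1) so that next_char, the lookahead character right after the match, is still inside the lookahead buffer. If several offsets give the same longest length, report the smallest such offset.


Try each offset into the search buffer:
  offset=1 (pos 6, char 'f'): match length 1
  offset=2 (pos 5, char 'f'): match length 1
  offset=3 (pos 4, char 'e'): match length 0
  offset=4 (pos 3, char 'e'): match length 0
  offset=5 (pos 2, char 'e'): match length 0
  offset=6 (pos 1, char 'f'): match length 2
  offset=7 (pos 0, char 'a'): match length 0
Longest match has length 2 at offset 6.
next_char = character at position 7 + 2 = 9 -> 'a'

Best match: offset=6, length=2 (matching 'fe' starting at position 1)
LZ77 triple: (6, 2, 'a')


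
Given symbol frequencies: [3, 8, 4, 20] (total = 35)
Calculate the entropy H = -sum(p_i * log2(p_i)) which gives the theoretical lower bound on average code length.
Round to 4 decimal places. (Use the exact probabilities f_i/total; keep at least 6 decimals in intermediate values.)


Per-symbol terms -p_i * log2(p_i) with p_i = f_i/35:
  p = 3/35 = 0.085714: log2(p) = -3.544321, -p*log2(p) = 0.303799
  p = 8/35 = 0.228571: log2(p) = -2.129283, -p*log2(p) = 0.486693
  p = 4/35 = 0.114286: log2(p) = -3.129283, -p*log2(p) = 0.357632
  p = 20/35 = 0.571429: log2(p) = -0.807355, -p*log2(p) = 0.461346
H = 0.303799 + 0.486693 + 0.357632 + 0.461346 = 1.609470

H = 1.6095 bits/symbol


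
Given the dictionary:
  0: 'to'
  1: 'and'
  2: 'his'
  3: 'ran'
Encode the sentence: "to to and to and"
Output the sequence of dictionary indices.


Look up each word in the dictionary:
  'to' -> 0
  'to' -> 0
  'and' -> 1
  'to' -> 0
  'and' -> 1

Encoded: [0, 0, 1, 0, 1]


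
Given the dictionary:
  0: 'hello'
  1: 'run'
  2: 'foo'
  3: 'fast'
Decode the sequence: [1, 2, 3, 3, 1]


Look up each index in the dictionary:
  1 -> 'run'
  2 -> 'foo'
  3 -> 'fast'
  3 -> 'fast'
  1 -> 'run'

Decoded: "run foo fast fast run"


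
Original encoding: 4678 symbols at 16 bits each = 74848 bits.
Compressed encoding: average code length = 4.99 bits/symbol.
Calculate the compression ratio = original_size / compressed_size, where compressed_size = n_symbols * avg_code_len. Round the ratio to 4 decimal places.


original_size = n_symbols * orig_bits = 4678 * 16 = 74848 bits
compressed_size = n_symbols * avg_code_len = 4678 * 4.99 = 23343.22 bits
ratio = original_size / compressed_size = 74848 / 23343.22 = 3.2064

Compression ratio = 3.2064


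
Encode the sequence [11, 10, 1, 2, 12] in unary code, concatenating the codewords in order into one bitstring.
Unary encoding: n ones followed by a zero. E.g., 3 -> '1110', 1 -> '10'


Encode each number as n ones followed by a terminating 0:
  11 -> 111111111110 (12 bits)
  10 -> 11111111110 (11 bits)
  1 -> 10 (2 bits)
  2 -> 110 (3 bits)
  12 -> 1111111111110 (13 bits)
Total length = 12 + 11 + 2 + 3 + 13 = 41 bits.

Unary([11, 10, 1, 2, 12]) = 11111111111011111111110101101111111111110 (41 bits)


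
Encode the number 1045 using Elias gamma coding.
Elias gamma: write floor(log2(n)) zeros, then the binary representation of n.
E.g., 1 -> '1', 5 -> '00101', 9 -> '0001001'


num_bits = floor(log2(1045)) + 1 = 11
leading_zeros = num_bits - 1 = 10
binary(1045) = 10000010101

Elias gamma(1045) = '0000000000' + '10000010101' = 000000000010000010101 (21 bits)


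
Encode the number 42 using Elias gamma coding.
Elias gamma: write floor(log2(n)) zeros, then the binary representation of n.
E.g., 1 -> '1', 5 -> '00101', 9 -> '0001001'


num_bits = floor(log2(42)) + 1 = 6
leading_zeros = num_bits - 1 = 5
binary(42) = 101010

Elias gamma(42) = '00000' + '101010' = 00000101010 (11 bits)


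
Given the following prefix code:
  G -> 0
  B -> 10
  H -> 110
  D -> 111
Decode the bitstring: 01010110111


Decoding step by step:
Bits 0 -> G
Bits 10 -> B
Bits 10 -> B
Bits 110 -> H
Bits 111 -> D


Decoded message: GBBHD


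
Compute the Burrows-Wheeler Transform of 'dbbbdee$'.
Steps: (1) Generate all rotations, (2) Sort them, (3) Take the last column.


Rotations (sorted):
  0: $dbbbdee -> last char: e
  1: bbbdee$d -> last char: d
  2: bbdee$db -> last char: b
  3: bdee$dbb -> last char: b
  4: dbbbdee$ -> last char: $
  5: dee$dbbb -> last char: b
  6: e$dbbbde -> last char: e
  7: ee$dbbbd -> last char: d


BWT = edbb$bed


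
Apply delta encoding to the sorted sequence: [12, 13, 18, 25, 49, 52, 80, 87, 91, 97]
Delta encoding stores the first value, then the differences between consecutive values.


First value: 12
Deltas:
  13 - 12 = 1
  18 - 13 = 5
  25 - 18 = 7
  49 - 25 = 24
  52 - 49 = 3
  80 - 52 = 28
  87 - 80 = 7
  91 - 87 = 4
  97 - 91 = 6


Delta encoded: [12, 1, 5, 7, 24, 3, 28, 7, 4, 6]


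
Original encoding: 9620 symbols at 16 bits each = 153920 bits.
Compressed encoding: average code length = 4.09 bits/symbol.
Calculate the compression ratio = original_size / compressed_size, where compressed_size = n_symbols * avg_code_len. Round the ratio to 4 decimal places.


original_size = n_symbols * orig_bits = 9620 * 16 = 153920 bits
compressed_size = n_symbols * avg_code_len = 9620 * 4.09 = 39345.8 bits
ratio = original_size / compressed_size = 153920 / 39345.8 = 3.912

Compression ratio = 3.912


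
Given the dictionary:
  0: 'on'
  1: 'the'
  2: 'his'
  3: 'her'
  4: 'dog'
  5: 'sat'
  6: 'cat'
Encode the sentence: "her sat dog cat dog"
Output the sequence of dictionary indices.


Look up each word in the dictionary:
  'her' -> 3
  'sat' -> 5
  'dog' -> 4
  'cat' -> 6
  'dog' -> 4

Encoded: [3, 5, 4, 6, 4]


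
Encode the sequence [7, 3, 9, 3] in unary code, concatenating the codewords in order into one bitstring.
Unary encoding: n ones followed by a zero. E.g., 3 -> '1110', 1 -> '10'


Encode each number as n ones followed by a terminating 0:
  7 -> 11111110 (8 bits)
  3 -> 1110 (4 bits)
  9 -> 1111111110 (10 bits)
  3 -> 1110 (4 bits)
Total length = 8 + 4 + 10 + 4 = 26 bits.

Unary([7, 3, 9, 3]) = 11111110111011111111101110 (26 bits)


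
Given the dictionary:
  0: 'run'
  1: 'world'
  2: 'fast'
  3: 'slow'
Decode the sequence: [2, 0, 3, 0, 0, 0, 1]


Look up each index in the dictionary:
  2 -> 'fast'
  0 -> 'run'
  3 -> 'slow'
  0 -> 'run'
  0 -> 'run'
  0 -> 'run'
  1 -> 'world'

Decoded: "fast run slow run run run world"


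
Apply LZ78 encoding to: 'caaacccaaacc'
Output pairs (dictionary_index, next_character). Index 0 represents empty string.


LZ78 encoding steps:
Dictionary: {0: ''}
Step 1: w='' (idx 0), next='c' -> output (0, 'c'), add 'c' as idx 1
Step 2: w='' (idx 0), next='a' -> output (0, 'a'), add 'a' as idx 2
Step 3: w='a' (idx 2), next='a' -> output (2, 'a'), add 'aa' as idx 3
Step 4: w='c' (idx 1), next='c' -> output (1, 'c'), add 'cc' as idx 4
Step 5: w='c' (idx 1), next='a' -> output (1, 'a'), add 'ca' as idx 5
Step 6: w='aa' (idx 3), next='c' -> output (3, 'c'), add 'aac' as idx 6
Step 7: w='c' (idx 1), end of input -> output (1, '')


Encoded: [(0, 'c'), (0, 'a'), (2, 'a'), (1, 'c'), (1, 'a'), (3, 'c'), (1, '')]


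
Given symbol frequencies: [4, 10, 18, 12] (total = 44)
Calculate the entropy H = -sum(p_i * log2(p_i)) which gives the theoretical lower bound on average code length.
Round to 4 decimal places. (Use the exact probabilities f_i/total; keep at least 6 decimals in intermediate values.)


Per-symbol terms -p_i * log2(p_i) with p_i = f_i/44:
  p = 4/44 = 0.090909: log2(p) = -3.459432, -p*log2(p) = 0.314494
  p = 10/44 = 0.227273: log2(p) = -2.137504, -p*log2(p) = 0.485796
  p = 18/44 = 0.409091: log2(p) = -1.289507, -p*log2(p) = 0.527525
  p = 12/44 = 0.272727: log2(p) = -1.874469, -p*log2(p) = 0.511219
H = 0.314494 + 0.485796 + 0.527525 + 0.511219 = 1.839034

H = 1.839 bits/symbol


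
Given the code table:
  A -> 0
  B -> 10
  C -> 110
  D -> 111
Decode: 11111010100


Decoding:
111 -> D
110 -> C
10 -> B
10 -> B
0 -> A


Result: DCBBA


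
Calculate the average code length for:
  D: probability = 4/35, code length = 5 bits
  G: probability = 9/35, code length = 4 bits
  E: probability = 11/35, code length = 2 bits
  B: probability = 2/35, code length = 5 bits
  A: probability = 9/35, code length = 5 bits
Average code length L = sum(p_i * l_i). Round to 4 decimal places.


Weighted contributions p_i * l_i:
  D: (4/35) * 5 = 20/35
  G: (9/35) * 4 = 36/35
  E: (11/35) * 2 = 22/35
  B: (2/35) * 5 = 10/35
  A: (9/35) * 5 = 45/35
Sum = (20 + 36 + 22 + 10 + 45)/35 = 133/35

L = 133/35 = 3.8000 bits/symbol


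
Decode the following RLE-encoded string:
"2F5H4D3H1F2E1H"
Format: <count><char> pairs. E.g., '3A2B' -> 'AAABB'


Expanding each <count><char> pair:
  2F -> 'FF'
  5H -> 'HHHHH'
  4D -> 'DDDD'
  3H -> 'HHH'
  1F -> 'F'
  2E -> 'EE'
  1H -> 'H'

Decoded = FFHHHHHDDDDHHHFEEH


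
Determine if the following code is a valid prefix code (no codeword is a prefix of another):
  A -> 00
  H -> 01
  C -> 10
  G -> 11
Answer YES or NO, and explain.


Checking each pair (does one codeword prefix another?):
  A='00' vs H='01': no prefix
  A='00' vs C='10': no prefix
  A='00' vs G='11': no prefix
  H='01' vs A='00': no prefix
  H='01' vs C='10': no prefix
  H='01' vs G='11': no prefix
  C='10' vs A='00': no prefix
  C='10' vs H='01': no prefix
  C='10' vs G='11': no prefix
  G='11' vs A='00': no prefix
  G='11' vs H='01': no prefix
  G='11' vs C='10': no prefix
No violation found over all pairs.

YES -- this is a valid prefix code. No codeword is a prefix of any other codeword.


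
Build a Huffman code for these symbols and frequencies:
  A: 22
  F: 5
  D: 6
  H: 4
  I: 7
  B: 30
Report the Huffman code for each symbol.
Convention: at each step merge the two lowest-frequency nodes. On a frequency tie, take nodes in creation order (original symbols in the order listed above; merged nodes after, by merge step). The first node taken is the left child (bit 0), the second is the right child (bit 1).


Huffman tree construction:
Step 1: Merge H(4) + F(5) = 9
Step 2: Merge D(6) + I(7) = 13
Step 3: Merge (H+F)(9) + (D+I)(13) = 22
Step 4: Merge A(22) + ((H+F)+(D+I))(22) = 44
Step 5: Merge B(30) + (A+((H+F)+(D+I)))(44) = 74
Read each symbol's code off the tree from the root (left child = 0, right child = 1).

Codes:
  A: 10 (length 2)
  F: 1101 (length 4)
  D: 1110 (length 4)
  H: 1100 (length 4)
  I: 1111 (length 4)
  B: 0 (length 1)
Average code length: 162/74 = 2.1892 bits/symbol


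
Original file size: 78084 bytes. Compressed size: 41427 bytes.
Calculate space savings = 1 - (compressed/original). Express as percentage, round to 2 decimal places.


ratio = compressed/original = 41427/78084 = 0.530544
savings = 1 - ratio = 1 - 0.530544 = 0.469456
as a percentage: 0.469456 * 100 = 46.95%

Space savings = 1 - 41427/78084 = 46.95%


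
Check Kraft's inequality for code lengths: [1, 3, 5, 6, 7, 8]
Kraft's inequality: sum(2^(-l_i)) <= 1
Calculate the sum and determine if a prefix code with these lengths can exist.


Sum = 2^(-1) + 2^(-3) + 2^(-5) + 2^(-6) + 2^(-7) + 2^(-8)
    = 0.5 + 0.125 + 0.03125 + 0.015625 + 0.0078125 + 0.00390625
    = 175/256 = 0.68359375
Since 0.68359375 <= 1, Kraft's inequality IS satisfied.
A prefix code with these lengths CAN exist.

Kraft sum = 0.68359375. Satisfied.


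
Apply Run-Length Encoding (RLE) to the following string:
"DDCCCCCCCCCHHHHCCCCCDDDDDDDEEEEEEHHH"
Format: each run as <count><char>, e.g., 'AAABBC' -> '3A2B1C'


Scanning runs left to right:
  i=0: run of 'D' x 2 -> '2D'
  i=2: run of 'C' x 9 -> '9C'
  i=11: run of 'H' x 4 -> '4H'
  i=15: run of 'C' x 5 -> '5C'
  i=20: run of 'D' x 7 -> '7D'
  i=27: run of 'E' x 6 -> '6E'
  i=33: run of 'H' x 3 -> '3H'

RLE = 2D9C4H5C7D6E3H


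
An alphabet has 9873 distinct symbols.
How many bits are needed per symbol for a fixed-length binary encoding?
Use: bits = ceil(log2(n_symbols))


log2(9873) = 13.2693
Bracket: 2^13 = 8192 < 9873 <= 2^14 = 16384
So ceil(log2(9873)) = 14

bits = ceil(log2(9873)) = ceil(13.2693) = 14 bits


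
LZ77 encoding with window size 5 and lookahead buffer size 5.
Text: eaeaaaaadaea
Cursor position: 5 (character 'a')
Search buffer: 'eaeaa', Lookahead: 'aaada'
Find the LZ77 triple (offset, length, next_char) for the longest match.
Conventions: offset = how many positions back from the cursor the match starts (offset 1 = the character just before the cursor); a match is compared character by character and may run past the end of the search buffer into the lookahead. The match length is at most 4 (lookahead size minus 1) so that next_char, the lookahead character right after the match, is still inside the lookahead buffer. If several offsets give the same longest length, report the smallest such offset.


Try each offset into the search buffer:
  offset=1 (pos 4, char 'a'): match length 3
  offset=2 (pos 3, char 'a'): match length 3
  offset=3 (pos 2, char 'e'): match length 0
  offset=4 (pos 1, char 'a'): match length 1
  offset=5 (pos 0, char 'e'): match length 0
Longest match has length 3, found at offsets 1, 2; take the smallest, offset 1.
next_char = character at position 5 + 3 = 8 -> 'd'

Best match: offset=1, length=3 (matching 'aaa' starting at position 4)
LZ77 triple: (1, 3, 'd')


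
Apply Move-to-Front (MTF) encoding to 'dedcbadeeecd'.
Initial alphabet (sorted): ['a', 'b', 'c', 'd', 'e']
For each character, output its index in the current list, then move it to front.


MTF encoding:
'd': index 3 in ['a', 'b', 'c', 'd', 'e'] -> ['d', 'a', 'b', 'c', 'e']
'e': index 4 in ['d', 'a', 'b', 'c', 'e'] -> ['e', 'd', 'a', 'b', 'c']
'd': index 1 in ['e', 'd', 'a', 'b', 'c'] -> ['d', 'e', 'a', 'b', 'c']
'c': index 4 in ['d', 'e', 'a', 'b', 'c'] -> ['c', 'd', 'e', 'a', 'b']
'b': index 4 in ['c', 'd', 'e', 'a', 'b'] -> ['b', 'c', 'd', 'e', 'a']
'a': index 4 in ['b', 'c', 'd', 'e', 'a'] -> ['a', 'b', 'c', 'd', 'e']
'd': index 3 in ['a', 'b', 'c', 'd', 'e'] -> ['d', 'a', 'b', 'c', 'e']
'e': index 4 in ['d', 'a', 'b', 'c', 'e'] -> ['e', 'd', 'a', 'b', 'c']
'e': index 0 in ['e', 'd', 'a', 'b', 'c'] -> ['e', 'd', 'a', 'b', 'c']
'e': index 0 in ['e', 'd', 'a', 'b', 'c'] -> ['e', 'd', 'a', 'b', 'c']
'c': index 4 in ['e', 'd', 'a', 'b', 'c'] -> ['c', 'e', 'd', 'a', 'b']
'd': index 2 in ['c', 'e', 'd', 'a', 'b'] -> ['d', 'c', 'e', 'a', 'b']


Output: [3, 4, 1, 4, 4, 4, 3, 4, 0, 0, 4, 2]


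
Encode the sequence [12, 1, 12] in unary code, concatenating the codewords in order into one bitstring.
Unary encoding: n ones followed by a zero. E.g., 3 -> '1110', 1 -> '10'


Encode each number as n ones followed by a terminating 0:
  12 -> 1111111111110 (13 bits)
  1 -> 10 (2 bits)
  12 -> 1111111111110 (13 bits)
Total length = 13 + 2 + 13 = 28 bits.

Unary([12, 1, 12]) = 1111111111110101111111111110 (28 bits)


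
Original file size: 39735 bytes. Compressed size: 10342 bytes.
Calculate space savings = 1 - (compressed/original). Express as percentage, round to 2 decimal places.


ratio = compressed/original = 10342/39735 = 0.260274
savings = 1 - ratio = 1 - 0.260274 = 0.739726
as a percentage: 0.739726 * 100 = 73.97%

Space savings = 1 - 10342/39735 = 73.97%


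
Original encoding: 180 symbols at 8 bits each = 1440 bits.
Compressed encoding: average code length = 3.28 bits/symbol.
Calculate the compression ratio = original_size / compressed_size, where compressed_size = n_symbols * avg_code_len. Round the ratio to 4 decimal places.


original_size = n_symbols * orig_bits = 180 * 8 = 1440 bits
compressed_size = n_symbols * avg_code_len = 180 * 3.28 = 590.4 bits
ratio = original_size / compressed_size = 1440 / 590.4 = 2.439

Compression ratio = 2.439


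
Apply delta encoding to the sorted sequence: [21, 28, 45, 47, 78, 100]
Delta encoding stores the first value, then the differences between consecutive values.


First value: 21
Deltas:
  28 - 21 = 7
  45 - 28 = 17
  47 - 45 = 2
  78 - 47 = 31
  100 - 78 = 22


Delta encoded: [21, 7, 17, 2, 31, 22]


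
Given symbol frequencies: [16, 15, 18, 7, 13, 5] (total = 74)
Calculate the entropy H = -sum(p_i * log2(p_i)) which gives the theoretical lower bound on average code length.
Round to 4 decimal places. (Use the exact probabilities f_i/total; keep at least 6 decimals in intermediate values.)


Per-symbol terms -p_i * log2(p_i) with p_i = f_i/74:
  p = 16/74 = 0.216216: log2(p) = -2.209453, -p*log2(p) = 0.477720
  p = 15/74 = 0.202703: log2(p) = -2.302563, -p*log2(p) = 0.466736
  p = 18/74 = 0.243243: log2(p) = -2.039528, -p*log2(p) = 0.496101
  p = 7/74 = 0.094595: log2(p) = -3.402098, -p*log2(p) = 0.321820
  p = 13/74 = 0.175676: log2(p) = -2.509014, -p*log2(p) = 0.440773
  p = 5/74 = 0.067568: log2(p) = -3.887525, -p*log2(p) = 0.262671
H = 0.477720 + 0.466736 + 0.496101 + 0.321820 + 0.440773 + 0.262671 = 2.465821

H = 2.4658 bits/symbol


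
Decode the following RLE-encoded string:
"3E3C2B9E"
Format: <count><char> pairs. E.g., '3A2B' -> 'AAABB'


Expanding each <count><char> pair:
  3E -> 'EEE'
  3C -> 'CCC'
  2B -> 'BB'
  9E -> 'EEEEEEEEE'

Decoded = EEECCCBBEEEEEEEEE


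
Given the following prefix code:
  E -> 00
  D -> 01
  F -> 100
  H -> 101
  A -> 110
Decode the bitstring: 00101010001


Decoding step by step:
Bits 00 -> E
Bits 101 -> H
Bits 01 -> D
Bits 00 -> E
Bits 01 -> D


Decoded message: EHDED


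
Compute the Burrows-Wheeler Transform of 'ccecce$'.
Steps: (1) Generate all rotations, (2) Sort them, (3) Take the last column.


Rotations (sorted):
  0: $ccecce -> last char: e
  1: cce$cce -> last char: e
  2: ccecce$ -> last char: $
  3: ce$ccec -> last char: c
  4: cecce$c -> last char: c
  5: e$ccecc -> last char: c
  6: ecce$cc -> last char: c


BWT = ee$cccc


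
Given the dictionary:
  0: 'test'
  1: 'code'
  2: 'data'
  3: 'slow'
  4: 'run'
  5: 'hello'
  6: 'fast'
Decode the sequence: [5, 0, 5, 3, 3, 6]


Look up each index in the dictionary:
  5 -> 'hello'
  0 -> 'test'
  5 -> 'hello'
  3 -> 'slow'
  3 -> 'slow'
  6 -> 'fast'

Decoded: "hello test hello slow slow fast"


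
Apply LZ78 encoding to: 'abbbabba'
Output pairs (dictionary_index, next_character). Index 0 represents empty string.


LZ78 encoding steps:
Dictionary: {0: ''}
Step 1: w='' (idx 0), next='a' -> output (0, 'a'), add 'a' as idx 1
Step 2: w='' (idx 0), next='b' -> output (0, 'b'), add 'b' as idx 2
Step 3: w='b' (idx 2), next='b' -> output (2, 'b'), add 'bb' as idx 3
Step 4: w='a' (idx 1), next='b' -> output (1, 'b'), add 'ab' as idx 4
Step 5: w='b' (idx 2), next='a' -> output (2, 'a'), add 'ba' as idx 5


Encoded: [(0, 'a'), (0, 'b'), (2, 'b'), (1, 'b'), (2, 'a')]


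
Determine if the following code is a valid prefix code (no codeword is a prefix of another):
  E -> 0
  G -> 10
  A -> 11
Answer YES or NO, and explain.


Checking each pair (does one codeword prefix another?):
  E='0' vs G='10': no prefix
  E='0' vs A='11': no prefix
  G='10' vs E='0': no prefix
  G='10' vs A='11': no prefix
  A='11' vs E='0': no prefix
  A='11' vs G='10': no prefix
No violation found over all pairs.

YES -- this is a valid prefix code. No codeword is a prefix of any other codeword.


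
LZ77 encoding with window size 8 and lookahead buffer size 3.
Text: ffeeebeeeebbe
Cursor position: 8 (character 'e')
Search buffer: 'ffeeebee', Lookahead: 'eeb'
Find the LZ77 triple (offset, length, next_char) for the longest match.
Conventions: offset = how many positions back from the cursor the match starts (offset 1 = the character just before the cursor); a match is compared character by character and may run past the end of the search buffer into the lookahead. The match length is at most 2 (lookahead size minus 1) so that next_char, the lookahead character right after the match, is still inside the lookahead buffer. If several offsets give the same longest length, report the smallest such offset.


Try each offset into the search buffer:
  offset=1 (pos 7, char 'e'): match length 2
  offset=2 (pos 6, char 'e'): match length 2
  offset=3 (pos 5, char 'b'): match length 0
  offset=4 (pos 4, char 'e'): match length 1
  offset=5 (pos 3, char 'e'): match length 2
  offset=6 (pos 2, char 'e'): match length 2
  offset=7 (pos 1, char 'f'): match length 0
  offset=8 (pos 0, char 'f'): match length 0
Longest match has length 2, found at offsets 1, 2, 5, 6; take the smallest, offset 1.
next_char = character at position 8 + 2 = 10 -> 'b'

Best match: offset=1, length=2 (matching 'ee' starting at position 7)
LZ77 triple: (1, 2, 'b')


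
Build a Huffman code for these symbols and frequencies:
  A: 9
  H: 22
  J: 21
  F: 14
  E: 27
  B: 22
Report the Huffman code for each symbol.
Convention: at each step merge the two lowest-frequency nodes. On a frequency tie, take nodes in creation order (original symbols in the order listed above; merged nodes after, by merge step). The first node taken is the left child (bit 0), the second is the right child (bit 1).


Huffman tree construction:
Step 1: Merge A(9) + F(14) = 23
Step 2: Merge J(21) + H(22) = 43
Step 3: Merge B(22) + (A+F)(23) = 45
Step 4: Merge E(27) + (J+H)(43) = 70
Step 5: Merge (B+(A+F))(45) + (E+(J+H))(70) = 115
Read each symbol's code off the tree from the root (left child = 0, right child = 1).

Codes:
  A: 010 (length 3)
  H: 111 (length 3)
  J: 110 (length 3)
  F: 011 (length 3)
  E: 10 (length 2)
  B: 00 (length 2)
Average code length: 296/115 = 2.5739 bits/symbol


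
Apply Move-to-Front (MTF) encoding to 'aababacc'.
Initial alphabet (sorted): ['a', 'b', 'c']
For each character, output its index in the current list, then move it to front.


MTF encoding:
'a': index 0 in ['a', 'b', 'c'] -> ['a', 'b', 'c']
'a': index 0 in ['a', 'b', 'c'] -> ['a', 'b', 'c']
'b': index 1 in ['a', 'b', 'c'] -> ['b', 'a', 'c']
'a': index 1 in ['b', 'a', 'c'] -> ['a', 'b', 'c']
'b': index 1 in ['a', 'b', 'c'] -> ['b', 'a', 'c']
'a': index 1 in ['b', 'a', 'c'] -> ['a', 'b', 'c']
'c': index 2 in ['a', 'b', 'c'] -> ['c', 'a', 'b']
'c': index 0 in ['c', 'a', 'b'] -> ['c', 'a', 'b']


Output: [0, 0, 1, 1, 1, 1, 2, 0]


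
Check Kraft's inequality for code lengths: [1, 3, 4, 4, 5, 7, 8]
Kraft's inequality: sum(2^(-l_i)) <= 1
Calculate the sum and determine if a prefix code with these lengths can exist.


Sum = 2^(-1) + 2^(-3) + 2^(-4) + 2^(-4) + 2^(-5) + 2^(-7) + 2^(-8)
    = 0.5 + 0.125 + 0.0625 + 0.0625 + 0.03125 + 0.0078125 + 0.00390625
    = 203/256 = 0.79296875
Since 0.79296875 <= 1, Kraft's inequality IS satisfied.
A prefix code with these lengths CAN exist.

Kraft sum = 0.79296875. Satisfied.


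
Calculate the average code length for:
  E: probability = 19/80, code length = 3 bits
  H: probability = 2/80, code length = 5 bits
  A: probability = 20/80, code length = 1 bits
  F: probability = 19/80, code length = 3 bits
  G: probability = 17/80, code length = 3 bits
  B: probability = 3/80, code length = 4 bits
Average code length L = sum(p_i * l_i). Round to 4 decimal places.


Weighted contributions p_i * l_i:
  E: (19/80) * 3 = 57/80
  H: (2/80) * 5 = 10/80
  A: (20/80) * 1 = 20/80
  F: (19/80) * 3 = 57/80
  G: (17/80) * 3 = 51/80
  B: (3/80) * 4 = 12/80
Sum = (57 + 10 + 20 + 57 + 51 + 12)/80 = 207/80

L = 207/80 = 2.5875 bits/symbol


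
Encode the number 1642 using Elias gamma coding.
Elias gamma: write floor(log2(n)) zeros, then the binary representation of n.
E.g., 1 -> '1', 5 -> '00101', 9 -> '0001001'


num_bits = floor(log2(1642)) + 1 = 11
leading_zeros = num_bits - 1 = 10
binary(1642) = 11001101010

Elias gamma(1642) = '0000000000' + '11001101010' = 000000000011001101010 (21 bits)


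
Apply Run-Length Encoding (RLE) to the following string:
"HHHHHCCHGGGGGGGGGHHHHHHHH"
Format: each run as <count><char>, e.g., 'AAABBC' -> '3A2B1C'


Scanning runs left to right:
  i=0: run of 'H' x 5 -> '5H'
  i=5: run of 'C' x 2 -> '2C'
  i=7: run of 'H' x 1 -> '1H'
  i=8: run of 'G' x 9 -> '9G'
  i=17: run of 'H' x 8 -> '8H'

RLE = 5H2C1H9G8H


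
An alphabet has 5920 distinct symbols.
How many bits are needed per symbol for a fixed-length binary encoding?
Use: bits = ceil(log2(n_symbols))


log2(5920) = 12.5314
Bracket: 2^12 = 4096 < 5920 <= 2^13 = 8192
So ceil(log2(5920)) = 13

bits = ceil(log2(5920)) = ceil(12.5314) = 13 bits


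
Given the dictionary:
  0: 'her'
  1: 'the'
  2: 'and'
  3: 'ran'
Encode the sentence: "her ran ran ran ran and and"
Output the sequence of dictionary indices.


Look up each word in the dictionary:
  'her' -> 0
  'ran' -> 3
  'ran' -> 3
  'ran' -> 3
  'ran' -> 3
  'and' -> 2
  'and' -> 2

Encoded: [0, 3, 3, 3, 3, 2, 2]


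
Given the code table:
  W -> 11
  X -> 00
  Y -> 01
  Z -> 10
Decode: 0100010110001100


Decoding:
01 -> Y
00 -> X
01 -> Y
01 -> Y
10 -> Z
00 -> X
11 -> W
00 -> X


Result: YXYYZXWX


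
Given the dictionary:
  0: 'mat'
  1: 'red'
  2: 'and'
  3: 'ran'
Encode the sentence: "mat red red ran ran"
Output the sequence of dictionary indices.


Look up each word in the dictionary:
  'mat' -> 0
  'red' -> 1
  'red' -> 1
  'ran' -> 3
  'ran' -> 3

Encoded: [0, 1, 1, 3, 3]


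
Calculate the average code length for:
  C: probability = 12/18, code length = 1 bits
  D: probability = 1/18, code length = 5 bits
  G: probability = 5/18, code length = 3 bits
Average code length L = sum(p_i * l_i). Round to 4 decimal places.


Weighted contributions p_i * l_i:
  C: (12/18) * 1 = 12/18
  D: (1/18) * 5 = 5/18
  G: (5/18) * 3 = 15/18
Sum = (12 + 5 + 15)/18 = 32/18

L = 32/18 = 1.7778 bits/symbol


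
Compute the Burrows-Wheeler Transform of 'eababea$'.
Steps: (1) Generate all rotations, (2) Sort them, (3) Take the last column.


Rotations (sorted):
  0: $eababea -> last char: a
  1: a$eababe -> last char: e
  2: ababea$e -> last char: e
  3: abea$eab -> last char: b
  4: babea$ea -> last char: a
  5: bea$eaba -> last char: a
  6: ea$eabab -> last char: b
  7: eababea$ -> last char: $


BWT = aeebaab$


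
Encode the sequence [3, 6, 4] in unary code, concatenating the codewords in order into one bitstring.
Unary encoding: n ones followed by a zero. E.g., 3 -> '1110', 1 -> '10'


Encode each number as n ones followed by a terminating 0:
  3 -> 1110 (4 bits)
  6 -> 1111110 (7 bits)
  4 -> 11110 (5 bits)
Total length = 4 + 7 + 5 = 16 bits.

Unary([3, 6, 4]) = 1110111111011110 (16 bits)


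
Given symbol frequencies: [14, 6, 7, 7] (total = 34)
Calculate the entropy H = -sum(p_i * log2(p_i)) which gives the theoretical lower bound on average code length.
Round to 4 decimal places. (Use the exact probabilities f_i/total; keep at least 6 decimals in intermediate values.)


Per-symbol terms -p_i * log2(p_i) with p_i = f_i/34:
  p = 14/34 = 0.411765: log2(p) = -1.280108, -p*log2(p) = 0.527103
  p = 6/34 = 0.176471: log2(p) = -2.502500, -p*log2(p) = 0.441618
  p = 7/34 = 0.205882: log2(p) = -2.280108, -p*log2(p) = 0.469434
  p = 7/34 = 0.205882: log2(p) = -2.280108, -p*log2(p) = 0.469434
H = 0.527103 + 0.441618 + 0.469434 + 0.469434 = 1.907589

H = 1.9076 bits/symbol


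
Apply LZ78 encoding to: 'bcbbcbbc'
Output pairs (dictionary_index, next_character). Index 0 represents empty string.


LZ78 encoding steps:
Dictionary: {0: ''}
Step 1: w='' (idx 0), next='b' -> output (0, 'b'), add 'b' as idx 1
Step 2: w='' (idx 0), next='c' -> output (0, 'c'), add 'c' as idx 2
Step 3: w='b' (idx 1), next='b' -> output (1, 'b'), add 'bb' as idx 3
Step 4: w='c' (idx 2), next='b' -> output (2, 'b'), add 'cb' as idx 4
Step 5: w='b' (idx 1), next='c' -> output (1, 'c'), add 'bc' as idx 5


Encoded: [(0, 'b'), (0, 'c'), (1, 'b'), (2, 'b'), (1, 'c')]


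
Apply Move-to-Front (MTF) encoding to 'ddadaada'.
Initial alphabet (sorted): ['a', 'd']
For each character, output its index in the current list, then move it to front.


MTF encoding:
'd': index 1 in ['a', 'd'] -> ['d', 'a']
'd': index 0 in ['d', 'a'] -> ['d', 'a']
'a': index 1 in ['d', 'a'] -> ['a', 'd']
'd': index 1 in ['a', 'd'] -> ['d', 'a']
'a': index 1 in ['d', 'a'] -> ['a', 'd']
'a': index 0 in ['a', 'd'] -> ['a', 'd']
'd': index 1 in ['a', 'd'] -> ['d', 'a']
'a': index 1 in ['d', 'a'] -> ['a', 'd']


Output: [1, 0, 1, 1, 1, 0, 1, 1]


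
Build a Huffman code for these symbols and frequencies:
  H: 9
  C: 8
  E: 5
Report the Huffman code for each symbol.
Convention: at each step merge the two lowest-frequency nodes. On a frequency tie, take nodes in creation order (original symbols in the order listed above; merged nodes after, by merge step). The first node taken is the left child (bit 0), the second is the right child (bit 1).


Huffman tree construction:
Step 1: Merge E(5) + C(8) = 13
Step 2: Merge H(9) + (E+C)(13) = 22
Read each symbol's code off the tree from the root (left child = 0, right child = 1).

Codes:
  H: 0 (length 1)
  C: 11 (length 2)
  E: 10 (length 2)
Average code length: 35/22 = 1.5909 bits/symbol


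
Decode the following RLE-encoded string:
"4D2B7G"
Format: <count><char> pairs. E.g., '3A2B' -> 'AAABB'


Expanding each <count><char> pair:
  4D -> 'DDDD'
  2B -> 'BB'
  7G -> 'GGGGGGG'

Decoded = DDDDBBGGGGGGG


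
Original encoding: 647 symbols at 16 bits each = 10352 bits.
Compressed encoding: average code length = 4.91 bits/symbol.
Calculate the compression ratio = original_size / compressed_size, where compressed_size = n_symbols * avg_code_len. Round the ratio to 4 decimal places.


original_size = n_symbols * orig_bits = 647 * 16 = 10352 bits
compressed_size = n_symbols * avg_code_len = 647 * 4.91 = 3176.77 bits
ratio = original_size / compressed_size = 10352 / 3176.77 = 3.2587

Compression ratio = 3.2587


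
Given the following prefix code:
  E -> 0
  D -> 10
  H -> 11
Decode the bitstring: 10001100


Decoding step by step:
Bits 10 -> D
Bits 0 -> E
Bits 0 -> E
Bits 11 -> H
Bits 0 -> E
Bits 0 -> E


Decoded message: DEEHEE


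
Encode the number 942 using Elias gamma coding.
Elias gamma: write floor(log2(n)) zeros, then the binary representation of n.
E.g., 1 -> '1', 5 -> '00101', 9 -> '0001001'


num_bits = floor(log2(942)) + 1 = 10
leading_zeros = num_bits - 1 = 9
binary(942) = 1110101110

Elias gamma(942) = '000000000' + '1110101110' = 0000000001110101110 (19 bits)


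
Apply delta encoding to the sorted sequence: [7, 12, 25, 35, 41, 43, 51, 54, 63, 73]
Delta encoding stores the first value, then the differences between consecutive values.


First value: 7
Deltas:
  12 - 7 = 5
  25 - 12 = 13
  35 - 25 = 10
  41 - 35 = 6
  43 - 41 = 2
  51 - 43 = 8
  54 - 51 = 3
  63 - 54 = 9
  73 - 63 = 10


Delta encoded: [7, 5, 13, 10, 6, 2, 8, 3, 9, 10]


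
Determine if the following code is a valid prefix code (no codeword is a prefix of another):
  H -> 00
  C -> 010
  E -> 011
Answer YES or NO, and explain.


Checking each pair (does one codeword prefix another?):
  H='00' vs C='010': no prefix
  H='00' vs E='011': no prefix
  C='010' vs H='00': no prefix
  C='010' vs E='011': no prefix
  E='011' vs H='00': no prefix
  E='011' vs C='010': no prefix
No violation found over all pairs.

YES -- this is a valid prefix code. No codeword is a prefix of any other codeword.


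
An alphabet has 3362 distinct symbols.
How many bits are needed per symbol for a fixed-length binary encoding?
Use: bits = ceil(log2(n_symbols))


log2(3362) = 11.7151
Bracket: 2^11 = 2048 < 3362 <= 2^12 = 4096
So ceil(log2(3362)) = 12

bits = ceil(log2(3362)) = ceil(11.7151) = 12 bits


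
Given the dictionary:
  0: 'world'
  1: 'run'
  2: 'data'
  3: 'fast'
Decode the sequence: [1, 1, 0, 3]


Look up each index in the dictionary:
  1 -> 'run'
  1 -> 'run'
  0 -> 'world'
  3 -> 'fast'

Decoded: "run run world fast"


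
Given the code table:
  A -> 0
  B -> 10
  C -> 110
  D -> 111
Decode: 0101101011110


Decoding:
0 -> A
10 -> B
110 -> C
10 -> B
111 -> D
10 -> B


Result: ABCBDB


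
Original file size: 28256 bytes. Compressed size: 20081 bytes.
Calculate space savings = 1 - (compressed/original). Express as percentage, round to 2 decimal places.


ratio = compressed/original = 20081/28256 = 0.710681
savings = 1 - ratio = 1 - 0.710681 = 0.289319
as a percentage: 0.289319 * 100 = 28.93%

Space savings = 1 - 20081/28256 = 28.93%


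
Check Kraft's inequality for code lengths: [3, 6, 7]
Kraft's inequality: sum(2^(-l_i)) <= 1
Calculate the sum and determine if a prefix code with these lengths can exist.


Sum = 2^(-3) + 2^(-6) + 2^(-7)
    = 0.125 + 0.015625 + 0.0078125
    = 19/128 = 0.1484375
Since 0.1484375 <= 1, Kraft's inequality IS satisfied.
A prefix code with these lengths CAN exist.

Kraft sum = 0.1484375. Satisfied.


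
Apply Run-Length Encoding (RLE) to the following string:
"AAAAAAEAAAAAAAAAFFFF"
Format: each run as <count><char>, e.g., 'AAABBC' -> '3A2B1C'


Scanning runs left to right:
  i=0: run of 'A' x 6 -> '6A'
  i=6: run of 'E' x 1 -> '1E'
  i=7: run of 'A' x 9 -> '9A'
  i=16: run of 'F' x 4 -> '4F'

RLE = 6A1E9A4F


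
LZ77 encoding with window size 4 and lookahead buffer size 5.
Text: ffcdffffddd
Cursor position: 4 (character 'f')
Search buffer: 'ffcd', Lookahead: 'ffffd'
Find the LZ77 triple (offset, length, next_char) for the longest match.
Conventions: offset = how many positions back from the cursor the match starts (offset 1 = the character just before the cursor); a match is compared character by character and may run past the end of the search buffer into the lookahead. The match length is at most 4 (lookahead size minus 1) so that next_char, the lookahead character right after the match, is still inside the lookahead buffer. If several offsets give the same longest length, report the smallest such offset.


Try each offset into the search buffer:
  offset=1 (pos 3, char 'd'): match length 0
  offset=2 (pos 2, char 'c'): match length 0
  offset=3 (pos 1, char 'f'): match length 1
  offset=4 (pos 0, char 'f'): match length 2
Longest match has length 2 at offset 4.
next_char = character at position 4 + 2 = 6 -> 'f'

Best match: offset=4, length=2 (matching 'ff' starting at position 0)
LZ77 triple: (4, 2, 'f')
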